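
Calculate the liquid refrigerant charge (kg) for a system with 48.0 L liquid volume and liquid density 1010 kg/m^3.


Charge = V * rho / 1000
Charge = 48.0 * 1010 / 1000
Charge = 48.48 kg

48.48


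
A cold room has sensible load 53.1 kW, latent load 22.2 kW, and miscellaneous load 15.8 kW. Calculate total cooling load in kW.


Q_total = Q_s + Q_l + Q_misc
Q_total = 53.1 + 22.2 + 15.8
Q_total = 91.1 kW

91.1


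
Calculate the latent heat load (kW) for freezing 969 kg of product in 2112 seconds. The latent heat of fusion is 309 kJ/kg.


Q_lat = m * h_fg / t
Q_lat = 969 * 309 / 2112
Q_lat = 141.77 kW

141.77


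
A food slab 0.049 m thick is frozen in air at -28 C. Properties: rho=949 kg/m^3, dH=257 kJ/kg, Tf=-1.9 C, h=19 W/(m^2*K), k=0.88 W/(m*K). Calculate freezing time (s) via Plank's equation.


dT = -1.9 - (-28) = 26.1 K
term1 = a/(2h) = 0.049/(2*19) = 0.001289473684
term2 = a^2/(8k) = 0.049^2/(8*0.88) = 0.0003410511364
t = rho*dH*1000/dT * (term1 + term2)
t = 949*257*1000/26.1 * (0.001289473684 + 0.0003410511364)
t = 15237 s

15237


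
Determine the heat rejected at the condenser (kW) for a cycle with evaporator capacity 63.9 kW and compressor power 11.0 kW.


Q_cond = Q_evap + W
Q_cond = 63.9 + 11.0
Q_cond = 74.9 kW

74.9


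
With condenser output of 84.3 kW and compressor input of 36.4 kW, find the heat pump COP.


COP_hp = Q_cond / W
COP_hp = 84.3 / 36.4
COP_hp = 2.316

2.316


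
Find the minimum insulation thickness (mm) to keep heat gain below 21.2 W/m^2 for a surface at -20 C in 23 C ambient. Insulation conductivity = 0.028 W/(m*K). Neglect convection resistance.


dT = 23 - (-20) = 43 K
thickness = k * dT / q_max * 1000
thickness = 0.028 * 43 / 21.2 * 1000
thickness = 56.8 mm

56.8


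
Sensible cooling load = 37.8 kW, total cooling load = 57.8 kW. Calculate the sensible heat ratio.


SHR = Q_sensible / Q_total
SHR = 37.8 / 57.8
SHR = 0.654

0.654


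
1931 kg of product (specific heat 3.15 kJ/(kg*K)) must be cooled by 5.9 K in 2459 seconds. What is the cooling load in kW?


Q = m * cp * dT / t
Q = 1931 * 3.15 * 5.9 / 2459
Q = 14.594 kW

14.594


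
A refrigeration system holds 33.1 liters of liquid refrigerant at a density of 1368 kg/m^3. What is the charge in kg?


Charge = V * rho / 1000
Charge = 33.1 * 1368 / 1000
Charge = 45.28 kg

45.28


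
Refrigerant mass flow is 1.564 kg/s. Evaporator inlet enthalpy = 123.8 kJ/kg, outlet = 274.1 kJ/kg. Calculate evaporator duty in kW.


dh = 274.1 - 123.8 = 150.3 kJ/kg
Q_evap = m_dot * dh = 1.564 * 150.3
Q_evap = 235.07 kW

235.07


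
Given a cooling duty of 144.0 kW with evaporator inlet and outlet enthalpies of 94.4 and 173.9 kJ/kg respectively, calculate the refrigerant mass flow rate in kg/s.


dh = 173.9 - 94.4 = 79.5 kJ/kg
m_dot = Q / dh = 144.0 / 79.5 = 1.8113 kg/s

1.8113


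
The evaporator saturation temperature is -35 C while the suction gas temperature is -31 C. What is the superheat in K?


Superheat = T_suction - T_evap
Superheat = -31 - (-35)
Superheat = 4 K

4


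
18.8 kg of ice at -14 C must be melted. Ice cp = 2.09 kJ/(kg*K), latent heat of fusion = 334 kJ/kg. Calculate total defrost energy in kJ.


Sensible heat = cp * dT = 2.09 * 14 = 29.26 kJ/kg
Total per kg = 29.26 + 334 = 363.26 kJ/kg
Q = m * total = 18.8 * 363.26
Q = 6829.3 kJ

6829.3


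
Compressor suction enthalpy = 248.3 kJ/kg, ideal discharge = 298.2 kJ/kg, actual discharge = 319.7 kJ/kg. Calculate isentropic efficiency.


dh_ideal = 298.2 - 248.3 = 49.9 kJ/kg
dh_actual = 319.7 - 248.3 = 71.4 kJ/kg
eta_s = dh_ideal / dh_actual = 49.9 / 71.4
eta_s = 0.6989

0.6989


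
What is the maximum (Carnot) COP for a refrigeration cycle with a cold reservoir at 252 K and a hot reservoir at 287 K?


dT = 287 - 252 = 35 K
COP_carnot = T_cold / dT = 252 / 35
COP_carnot = 7.2

7.2


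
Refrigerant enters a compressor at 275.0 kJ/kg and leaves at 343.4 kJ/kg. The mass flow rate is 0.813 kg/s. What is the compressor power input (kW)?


dh = 343.4 - 275.0 = 68.4 kJ/kg
W = m_dot * dh = 0.813 * 68.4 = 55.61 kW

55.61


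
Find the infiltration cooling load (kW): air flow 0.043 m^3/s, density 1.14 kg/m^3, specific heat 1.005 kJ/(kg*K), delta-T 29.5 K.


Q = V_dot * rho * cp * dT
Q = 0.043 * 1.14 * 1.005 * 29.5
Q = 1.453 kW

1.453


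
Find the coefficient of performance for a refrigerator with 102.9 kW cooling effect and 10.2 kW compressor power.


COP = Q_evap / W
COP = 102.9 / 10.2
COP = 10.088

10.088


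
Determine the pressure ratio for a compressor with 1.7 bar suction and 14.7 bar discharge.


PR = P_high / P_low
PR = 14.7 / 1.7
PR = 8.647

8.647


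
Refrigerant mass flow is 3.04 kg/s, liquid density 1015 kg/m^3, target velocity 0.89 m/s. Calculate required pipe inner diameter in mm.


A = m_dot / (rho * v) = 3.04 / (1015 * 0.89) = 0.003365251564 m^2
d = sqrt(4*A/pi) * 1000
d = 65.5 mm

65.5


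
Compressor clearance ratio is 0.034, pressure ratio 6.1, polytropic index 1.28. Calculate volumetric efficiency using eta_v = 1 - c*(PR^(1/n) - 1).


PR^(1/n) = 6.1^(1/1.28) = 4.10713458
eta_v = 1 - 0.034 * (4.10713458 - 1)
eta_v = 0.8944

0.8944


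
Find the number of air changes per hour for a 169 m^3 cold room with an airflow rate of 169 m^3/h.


ACH = flow / volume
ACH = 169 / 169
ACH = 1.0

1.0


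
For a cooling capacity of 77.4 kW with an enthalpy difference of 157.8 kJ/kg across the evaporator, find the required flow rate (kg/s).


m_dot = Q / dh
m_dot = 77.4 / 157.8
m_dot = 0.4905 kg/s

0.4905


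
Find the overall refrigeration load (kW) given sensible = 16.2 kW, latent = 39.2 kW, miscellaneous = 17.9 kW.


Q_total = Q_s + Q_l + Q_misc
Q_total = 16.2 + 39.2 + 17.9
Q_total = 73.3 kW

73.3


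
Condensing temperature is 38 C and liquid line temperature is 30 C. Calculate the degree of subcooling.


Subcooling = T_cond - T_liquid
Subcooling = 38 - 30
Subcooling = 8 K

8


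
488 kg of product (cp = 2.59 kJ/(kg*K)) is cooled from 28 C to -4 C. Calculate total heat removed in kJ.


dT = 28 - (-4) = 32 K
Q = m * cp * dT = 488 * 2.59 * 32
Q = 40445 kJ

40445


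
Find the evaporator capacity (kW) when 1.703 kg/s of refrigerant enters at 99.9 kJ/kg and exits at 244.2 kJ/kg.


dh = 244.2 - 99.9 = 144.3 kJ/kg
Q_evap = m_dot * dh = 1.703 * 144.3
Q_evap = 245.74 kW

245.74


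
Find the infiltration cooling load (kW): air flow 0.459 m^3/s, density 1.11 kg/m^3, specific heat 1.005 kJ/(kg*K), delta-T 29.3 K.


Q = V_dot * rho * cp * dT
Q = 0.459 * 1.11 * 1.005 * 29.3
Q = 15.003 kW

15.003


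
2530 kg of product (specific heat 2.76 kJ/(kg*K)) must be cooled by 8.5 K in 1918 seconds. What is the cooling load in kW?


Q = m * cp * dT / t
Q = 2530 * 2.76 * 8.5 / 1918
Q = 30.946 kW

30.946


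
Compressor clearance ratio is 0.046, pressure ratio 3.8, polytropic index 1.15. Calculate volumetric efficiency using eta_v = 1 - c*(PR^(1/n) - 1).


PR^(1/n) = 3.8^(1/1.15) = 3.1927113
eta_v = 1 - 0.046 * (3.1927113 - 1)
eta_v = 0.8991

0.8991


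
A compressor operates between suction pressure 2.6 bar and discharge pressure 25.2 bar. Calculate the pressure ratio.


PR = P_high / P_low
PR = 25.2 / 2.6
PR = 9.692

9.692


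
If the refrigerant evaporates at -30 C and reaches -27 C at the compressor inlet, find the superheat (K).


Superheat = T_suction - T_evap
Superheat = -27 - (-30)
Superheat = 3 K

3


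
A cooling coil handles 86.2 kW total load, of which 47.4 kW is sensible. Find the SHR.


SHR = Q_sensible / Q_total
SHR = 47.4 / 86.2
SHR = 0.55

0.55


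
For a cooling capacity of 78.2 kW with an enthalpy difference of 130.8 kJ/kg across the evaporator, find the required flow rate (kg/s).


m_dot = Q / dh
m_dot = 78.2 / 130.8
m_dot = 0.5979 kg/s

0.5979


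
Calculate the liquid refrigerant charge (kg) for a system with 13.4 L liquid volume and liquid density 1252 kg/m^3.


Charge = V * rho / 1000
Charge = 13.4 * 1252 / 1000
Charge = 16.78 kg

16.78


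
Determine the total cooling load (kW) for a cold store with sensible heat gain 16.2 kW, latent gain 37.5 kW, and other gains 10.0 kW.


Q_total = Q_s + Q_l + Q_misc
Q_total = 16.2 + 37.5 + 10.0
Q_total = 63.7 kW

63.7


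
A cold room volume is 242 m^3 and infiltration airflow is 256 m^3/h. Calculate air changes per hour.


ACH = flow / volume
ACH = 256 / 242
ACH = 1.058

1.058


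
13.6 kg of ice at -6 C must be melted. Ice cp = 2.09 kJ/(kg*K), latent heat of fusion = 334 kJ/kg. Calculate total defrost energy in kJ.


Sensible heat = cp * dT = 2.09 * 6 = 12.54 kJ/kg
Total per kg = 12.54 + 334 = 346.54 kJ/kg
Q = m * total = 13.6 * 346.54
Q = 4712.9 kJ

4712.9


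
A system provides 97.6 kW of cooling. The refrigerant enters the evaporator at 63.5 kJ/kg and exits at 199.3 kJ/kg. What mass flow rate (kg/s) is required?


dh = 199.3 - 63.5 = 135.8 kJ/kg
m_dot = Q / dh = 97.6 / 135.8 = 0.7187 kg/s

0.7187


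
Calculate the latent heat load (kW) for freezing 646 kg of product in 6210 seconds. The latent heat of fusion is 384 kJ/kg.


Q_lat = m * h_fg / t
Q_lat = 646 * 384 / 6210
Q_lat = 39.95 kW

39.95


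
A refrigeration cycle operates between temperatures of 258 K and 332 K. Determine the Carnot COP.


dT = 332 - 258 = 74 K
COP_carnot = T_cold / dT = 258 / 74
COP_carnot = 3.486

3.486


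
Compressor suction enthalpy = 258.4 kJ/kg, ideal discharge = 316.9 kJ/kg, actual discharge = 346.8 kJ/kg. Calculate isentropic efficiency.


dh_ideal = 316.9 - 258.4 = 58.5 kJ/kg
dh_actual = 346.8 - 258.4 = 88.4 kJ/kg
eta_s = dh_ideal / dh_actual = 58.5 / 88.4
eta_s = 0.6618

0.6618


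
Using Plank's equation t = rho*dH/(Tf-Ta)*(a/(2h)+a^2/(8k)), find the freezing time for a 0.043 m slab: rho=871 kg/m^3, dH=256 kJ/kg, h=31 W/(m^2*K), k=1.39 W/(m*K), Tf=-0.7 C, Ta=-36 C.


dT = -0.7 - (-36) = 35.3 K
term1 = a/(2h) = 0.043/(2*31) = 0.0006935483871
term2 = a^2/(8k) = 0.043^2/(8*1.39) = 0.0001662769784
t = rho*dH*1000/dT * (term1 + term2)
t = 871*256*1000/35.3 * (0.0006935483871 + 0.0001662769784)
t = 5431 s

5431


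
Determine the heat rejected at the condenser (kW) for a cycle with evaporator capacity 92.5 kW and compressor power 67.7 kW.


Q_cond = Q_evap + W
Q_cond = 92.5 + 67.7
Q_cond = 160.2 kW

160.2


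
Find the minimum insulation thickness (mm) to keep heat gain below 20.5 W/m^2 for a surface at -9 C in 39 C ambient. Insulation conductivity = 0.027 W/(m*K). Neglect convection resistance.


dT = 39 - (-9) = 48 K
thickness = k * dT / q_max * 1000
thickness = 0.027 * 48 / 20.5 * 1000
thickness = 63.2 mm

63.2


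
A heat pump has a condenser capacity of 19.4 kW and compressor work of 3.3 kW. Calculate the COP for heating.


COP_hp = Q_cond / W
COP_hp = 19.4 / 3.3
COP_hp = 5.879

5.879


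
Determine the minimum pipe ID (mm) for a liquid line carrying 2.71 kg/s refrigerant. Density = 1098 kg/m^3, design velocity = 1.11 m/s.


A = m_dot / (rho * v) = 2.71 / (1098 * 1.11) = 0.00222353501 m^2
d = sqrt(4*A/pi) * 1000
d = 53.2 mm

53.2


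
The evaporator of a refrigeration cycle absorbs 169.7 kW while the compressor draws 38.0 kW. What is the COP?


COP = Q_evap / W
COP = 169.7 / 38.0
COP = 4.466

4.466


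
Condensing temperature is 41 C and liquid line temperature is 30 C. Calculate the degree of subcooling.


Subcooling = T_cond - T_liquid
Subcooling = 41 - 30
Subcooling = 11 K

11


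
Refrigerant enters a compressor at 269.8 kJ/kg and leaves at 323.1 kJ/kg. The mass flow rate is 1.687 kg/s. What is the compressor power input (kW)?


dh = 323.1 - 269.8 = 53.3 kJ/kg
W = m_dot * dh = 1.687 * 53.3 = 89.92 kW

89.92


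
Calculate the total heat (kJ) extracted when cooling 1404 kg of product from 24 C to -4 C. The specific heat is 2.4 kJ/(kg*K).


dT = 24 - (-4) = 28 K
Q = m * cp * dT = 1404 * 2.4 * 28
Q = 94349 kJ

94349


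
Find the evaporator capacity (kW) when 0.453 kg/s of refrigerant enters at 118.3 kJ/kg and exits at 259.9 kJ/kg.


dh = 259.9 - 118.3 = 141.6 kJ/kg
Q_evap = m_dot * dh = 0.453 * 141.6
Q_evap = 64.14 kW

64.14


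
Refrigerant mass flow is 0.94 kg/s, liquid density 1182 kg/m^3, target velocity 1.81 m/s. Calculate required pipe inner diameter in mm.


A = m_dot / (rho * v) = 0.94 / (1182 * 1.81) = 0.0004393714184 m^2
d = sqrt(4*A/pi) * 1000
d = 23.7 mm

23.7


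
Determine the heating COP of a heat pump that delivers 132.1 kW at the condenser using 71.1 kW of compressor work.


COP_hp = Q_cond / W
COP_hp = 132.1 / 71.1
COP_hp = 1.858

1.858


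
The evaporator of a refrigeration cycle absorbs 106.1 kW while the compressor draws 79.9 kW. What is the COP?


COP = Q_evap / W
COP = 106.1 / 79.9
COP = 1.328

1.328


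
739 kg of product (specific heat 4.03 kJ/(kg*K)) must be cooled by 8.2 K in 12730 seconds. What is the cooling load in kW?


Q = m * cp * dT / t
Q = 739 * 4.03 * 8.2 / 12730
Q = 1.918 kW

1.918


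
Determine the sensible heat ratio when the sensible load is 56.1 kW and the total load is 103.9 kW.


SHR = Q_sensible / Q_total
SHR = 56.1 / 103.9
SHR = 0.54

0.54


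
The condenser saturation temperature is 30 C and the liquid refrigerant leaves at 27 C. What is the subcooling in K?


Subcooling = T_cond - T_liquid
Subcooling = 30 - 27
Subcooling = 3 K

3


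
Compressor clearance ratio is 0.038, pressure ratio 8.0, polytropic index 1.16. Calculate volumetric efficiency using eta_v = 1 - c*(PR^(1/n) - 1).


PR^(1/n) = 8.0^(1/1.16) = 6.00517753
eta_v = 1 - 0.038 * (6.00517753 - 1)
eta_v = 0.8098

0.8098


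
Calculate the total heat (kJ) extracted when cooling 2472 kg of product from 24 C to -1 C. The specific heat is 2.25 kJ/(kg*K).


dT = 24 - (-1) = 25 K
Q = m * cp * dT = 2472 * 2.25 * 25
Q = 139050 kJ

139050


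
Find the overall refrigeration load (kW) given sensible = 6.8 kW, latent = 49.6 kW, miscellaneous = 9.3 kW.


Q_total = Q_s + Q_l + Q_misc
Q_total = 6.8 + 49.6 + 9.3
Q_total = 65.7 kW

65.7


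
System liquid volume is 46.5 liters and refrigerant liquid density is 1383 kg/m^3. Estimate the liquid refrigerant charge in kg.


Charge = V * rho / 1000
Charge = 46.5 * 1383 / 1000
Charge = 64.31 kg

64.31


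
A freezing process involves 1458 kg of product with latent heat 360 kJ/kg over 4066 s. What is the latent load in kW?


Q_lat = m * h_fg / t
Q_lat = 1458 * 360 / 4066
Q_lat = 129.09 kW

129.09


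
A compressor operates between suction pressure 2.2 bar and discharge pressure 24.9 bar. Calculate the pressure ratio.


PR = P_high / P_low
PR = 24.9 / 2.2
PR = 11.318

11.318


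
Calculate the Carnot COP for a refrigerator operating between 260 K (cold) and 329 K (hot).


dT = 329 - 260 = 69 K
COP_carnot = T_cold / dT = 260 / 69
COP_carnot = 3.768

3.768


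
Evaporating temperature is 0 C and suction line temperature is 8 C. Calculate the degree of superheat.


Superheat = T_suction - T_evap
Superheat = 8 - (0)
Superheat = 8 K

8


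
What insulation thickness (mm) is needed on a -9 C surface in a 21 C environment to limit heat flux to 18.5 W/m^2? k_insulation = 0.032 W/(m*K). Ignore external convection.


dT = 21 - (-9) = 30 K
thickness = k * dT / q_max * 1000
thickness = 0.032 * 30 / 18.5 * 1000
thickness = 51.9 mm

51.9


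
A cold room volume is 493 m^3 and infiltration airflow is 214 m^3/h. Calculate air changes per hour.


ACH = flow / volume
ACH = 214 / 493
ACH = 0.434

0.434


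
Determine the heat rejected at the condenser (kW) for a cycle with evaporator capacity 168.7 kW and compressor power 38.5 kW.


Q_cond = Q_evap + W
Q_cond = 168.7 + 38.5
Q_cond = 207.2 kW

207.2


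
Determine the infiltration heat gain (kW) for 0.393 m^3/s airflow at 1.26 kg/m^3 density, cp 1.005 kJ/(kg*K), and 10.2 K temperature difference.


Q = V_dot * rho * cp * dT
Q = 0.393 * 1.26 * 1.005 * 10.2
Q = 5.076 kW

5.076


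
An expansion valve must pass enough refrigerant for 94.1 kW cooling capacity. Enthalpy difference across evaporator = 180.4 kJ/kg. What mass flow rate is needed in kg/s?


m_dot = Q / dh
m_dot = 94.1 / 180.4
m_dot = 0.5216 kg/s

0.5216


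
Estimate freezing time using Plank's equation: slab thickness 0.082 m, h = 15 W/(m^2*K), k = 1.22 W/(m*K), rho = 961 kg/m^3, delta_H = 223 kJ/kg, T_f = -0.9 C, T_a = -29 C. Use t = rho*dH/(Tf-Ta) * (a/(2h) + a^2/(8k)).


dT = -0.9 - (-29) = 28.1 K
term1 = a/(2h) = 0.082/(2*15) = 0.002733333333
term2 = a^2/(8k) = 0.082^2/(8*1.22) = 0.0006889344262
t = rho*dH*1000/dT * (term1 + term2)
t = 961*223*1000/28.1 * (0.002733333333 + 0.0006889344262)
t = 26100 s

26100


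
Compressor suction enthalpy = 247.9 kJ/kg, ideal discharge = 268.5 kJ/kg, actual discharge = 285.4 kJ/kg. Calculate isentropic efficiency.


dh_ideal = 268.5 - 247.9 = 20.6 kJ/kg
dh_actual = 285.4 - 247.9 = 37.5 kJ/kg
eta_s = dh_ideal / dh_actual = 20.6 / 37.5
eta_s = 0.5493

0.5493


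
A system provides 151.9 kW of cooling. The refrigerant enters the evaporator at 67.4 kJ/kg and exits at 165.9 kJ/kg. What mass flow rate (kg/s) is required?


dh = 165.9 - 67.4 = 98.5 kJ/kg
m_dot = Q / dh = 151.9 / 98.5 = 1.5421 kg/s

1.5421


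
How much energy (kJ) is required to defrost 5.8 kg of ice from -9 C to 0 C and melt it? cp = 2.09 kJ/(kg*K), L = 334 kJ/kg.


Sensible heat = cp * dT = 2.09 * 9 = 18.81 kJ/kg
Total per kg = 18.81 + 334 = 352.81 kJ/kg
Q = m * total = 5.8 * 352.81
Q = 2046.3 kJ

2046.3


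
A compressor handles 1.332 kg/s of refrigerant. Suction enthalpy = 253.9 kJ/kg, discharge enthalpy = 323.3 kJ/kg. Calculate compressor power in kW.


dh = 323.3 - 253.9 = 69.4 kJ/kg
W = m_dot * dh = 1.332 * 69.4 = 92.44 kW

92.44


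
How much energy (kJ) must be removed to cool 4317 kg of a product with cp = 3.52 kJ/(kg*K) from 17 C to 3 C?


dT = 17 - (3) = 14 K
Q = m * cp * dT = 4317 * 3.52 * 14
Q = 212742 kJ

212742


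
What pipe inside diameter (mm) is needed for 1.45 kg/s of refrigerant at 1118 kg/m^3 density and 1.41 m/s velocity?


A = m_dot / (rho * v) = 1.45 / (1118 * 1.41) = 0.0009198289752 m^2
d = sqrt(4*A/pi) * 1000
d = 34.2 mm

34.2


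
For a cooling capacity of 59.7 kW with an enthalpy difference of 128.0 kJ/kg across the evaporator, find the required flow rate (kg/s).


m_dot = Q / dh
m_dot = 59.7 / 128.0
m_dot = 0.4664 kg/s

0.4664


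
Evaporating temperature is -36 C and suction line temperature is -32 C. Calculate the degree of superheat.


Superheat = T_suction - T_evap
Superheat = -32 - (-36)
Superheat = 4 K

4


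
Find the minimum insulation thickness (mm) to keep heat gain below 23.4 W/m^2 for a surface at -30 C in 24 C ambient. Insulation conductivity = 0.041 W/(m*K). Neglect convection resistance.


dT = 24 - (-30) = 54 K
thickness = k * dT / q_max * 1000
thickness = 0.041 * 54 / 23.4 * 1000
thickness = 94.6 mm

94.6


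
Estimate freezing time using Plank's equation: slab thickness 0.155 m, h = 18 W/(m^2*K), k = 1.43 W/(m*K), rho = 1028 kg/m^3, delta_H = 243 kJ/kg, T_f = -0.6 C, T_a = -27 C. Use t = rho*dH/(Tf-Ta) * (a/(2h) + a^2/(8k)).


dT = -0.6 - (-27) = 26.4 K
term1 = a/(2h) = 0.155/(2*18) = 0.004305555556
term2 = a^2/(8k) = 0.155^2/(8*1.43) = 0.002100087413
t = rho*dH*1000/dT * (term1 + term2)
t = 1028*243*1000/26.4 * (0.004305555556 + 0.002100087413)
t = 60612 s

60612


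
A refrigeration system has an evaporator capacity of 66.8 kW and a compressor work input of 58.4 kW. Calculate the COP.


COP = Q_evap / W
COP = 66.8 / 58.4
COP = 1.144

1.144


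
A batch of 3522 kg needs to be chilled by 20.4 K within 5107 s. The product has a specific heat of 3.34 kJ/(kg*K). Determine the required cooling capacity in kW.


Q = m * cp * dT / t
Q = 3522 * 3.34 * 20.4 / 5107
Q = 46.989 kW

46.989


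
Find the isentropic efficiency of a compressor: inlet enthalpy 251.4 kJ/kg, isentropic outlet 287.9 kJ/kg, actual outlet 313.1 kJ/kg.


dh_ideal = 287.9 - 251.4 = 36.5 kJ/kg
dh_actual = 313.1 - 251.4 = 61.7 kJ/kg
eta_s = dh_ideal / dh_actual = 36.5 / 61.7
eta_s = 0.5916

0.5916


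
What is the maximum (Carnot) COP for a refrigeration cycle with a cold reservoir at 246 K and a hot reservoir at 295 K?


dT = 295 - 246 = 49 K
COP_carnot = T_cold / dT = 246 / 49
COP_carnot = 5.02

5.02


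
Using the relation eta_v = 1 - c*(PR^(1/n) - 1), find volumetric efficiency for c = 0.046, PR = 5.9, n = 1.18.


PR^(1/n) = 5.9^(1/1.18) = 4.50053783
eta_v = 1 - 0.046 * (4.50053783 - 1)
eta_v = 0.839

0.839


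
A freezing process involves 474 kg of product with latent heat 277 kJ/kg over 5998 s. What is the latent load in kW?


Q_lat = m * h_fg / t
Q_lat = 474 * 277 / 5998
Q_lat = 21.89 kW

21.89


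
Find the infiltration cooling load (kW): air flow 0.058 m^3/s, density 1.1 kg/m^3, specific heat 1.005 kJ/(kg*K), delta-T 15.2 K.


Q = V_dot * rho * cp * dT
Q = 0.058 * 1.1 * 1.005 * 15.2
Q = 0.975 kW

0.975


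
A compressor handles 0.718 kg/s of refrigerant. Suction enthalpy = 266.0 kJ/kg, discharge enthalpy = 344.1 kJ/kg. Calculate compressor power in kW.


dh = 344.1 - 266.0 = 78.1 kJ/kg
W = m_dot * dh = 0.718 * 78.1 = 56.08 kW

56.08


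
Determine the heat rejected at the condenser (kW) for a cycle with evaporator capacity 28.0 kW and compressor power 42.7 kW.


Q_cond = Q_evap + W
Q_cond = 28.0 + 42.7
Q_cond = 70.7 kW

70.7


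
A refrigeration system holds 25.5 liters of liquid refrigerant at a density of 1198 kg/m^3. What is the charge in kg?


Charge = V * rho / 1000
Charge = 25.5 * 1198 / 1000
Charge = 30.55 kg

30.55


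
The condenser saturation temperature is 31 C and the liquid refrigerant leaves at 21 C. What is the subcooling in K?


Subcooling = T_cond - T_liquid
Subcooling = 31 - 21
Subcooling = 10 K

10


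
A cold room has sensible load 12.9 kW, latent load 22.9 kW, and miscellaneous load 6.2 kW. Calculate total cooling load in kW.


Q_total = Q_s + Q_l + Q_misc
Q_total = 12.9 + 22.9 + 6.2
Q_total = 42.0 kW

42.0


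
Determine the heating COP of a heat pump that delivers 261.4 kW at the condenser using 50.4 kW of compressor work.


COP_hp = Q_cond / W
COP_hp = 261.4 / 50.4
COP_hp = 5.187

5.187


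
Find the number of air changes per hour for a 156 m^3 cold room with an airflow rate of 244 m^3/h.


ACH = flow / volume
ACH = 244 / 156
ACH = 1.564

1.564


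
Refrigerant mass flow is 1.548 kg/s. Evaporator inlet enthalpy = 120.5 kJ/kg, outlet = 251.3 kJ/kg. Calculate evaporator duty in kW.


dh = 251.3 - 120.5 = 130.8 kJ/kg
Q_evap = m_dot * dh = 1.548 * 130.8
Q_evap = 202.48 kW

202.48


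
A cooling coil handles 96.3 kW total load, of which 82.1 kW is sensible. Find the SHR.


SHR = Q_sensible / Q_total
SHR = 82.1 / 96.3
SHR = 0.853

0.853


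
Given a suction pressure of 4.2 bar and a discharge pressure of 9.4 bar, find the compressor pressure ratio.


PR = P_high / P_low
PR = 9.4 / 4.2
PR = 2.238

2.238


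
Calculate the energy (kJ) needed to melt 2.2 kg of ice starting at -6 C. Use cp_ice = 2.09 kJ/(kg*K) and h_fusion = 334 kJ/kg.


Sensible heat = cp * dT = 2.09 * 6 = 12.54 kJ/kg
Total per kg = 12.54 + 334 = 346.54 kJ/kg
Q = m * total = 2.2 * 346.54
Q = 762.4 kJ

762.4


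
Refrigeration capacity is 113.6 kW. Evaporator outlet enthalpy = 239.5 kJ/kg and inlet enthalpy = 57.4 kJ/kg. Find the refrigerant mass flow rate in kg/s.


dh = 239.5 - 57.4 = 182.1 kJ/kg
m_dot = Q / dh = 113.6 / 182.1 = 0.6238 kg/s

0.6238


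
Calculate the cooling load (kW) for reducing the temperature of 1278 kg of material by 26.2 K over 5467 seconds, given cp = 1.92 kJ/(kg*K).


Q = m * cp * dT / t
Q = 1278 * 1.92 * 26.2 / 5467
Q = 11.759 kW

11.759


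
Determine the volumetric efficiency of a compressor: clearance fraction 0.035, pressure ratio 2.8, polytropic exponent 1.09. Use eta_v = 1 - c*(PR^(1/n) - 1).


PR^(1/n) = 2.8^(1/1.09) = 2.57179724
eta_v = 1 - 0.035 * (2.57179724 - 1)
eta_v = 0.945

0.945


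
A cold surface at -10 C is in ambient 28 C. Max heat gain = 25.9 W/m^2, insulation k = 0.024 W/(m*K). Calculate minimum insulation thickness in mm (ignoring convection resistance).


dT = 28 - (-10) = 38 K
thickness = k * dT / q_max * 1000
thickness = 0.024 * 38 / 25.9 * 1000
thickness = 35.2 mm

35.2


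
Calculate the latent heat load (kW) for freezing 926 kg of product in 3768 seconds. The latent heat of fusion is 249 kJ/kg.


Q_lat = m * h_fg / t
Q_lat = 926 * 249 / 3768
Q_lat = 61.19 kW

61.19


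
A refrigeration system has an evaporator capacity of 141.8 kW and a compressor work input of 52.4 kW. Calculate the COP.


COP = Q_evap / W
COP = 141.8 / 52.4
COP = 2.706

2.706


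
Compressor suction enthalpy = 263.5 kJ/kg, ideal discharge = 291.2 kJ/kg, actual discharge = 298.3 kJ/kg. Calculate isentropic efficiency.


dh_ideal = 291.2 - 263.5 = 27.7 kJ/kg
dh_actual = 298.3 - 263.5 = 34.8 kJ/kg
eta_s = dh_ideal / dh_actual = 27.7 / 34.8
eta_s = 0.796

0.796


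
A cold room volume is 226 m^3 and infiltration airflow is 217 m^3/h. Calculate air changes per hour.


ACH = flow / volume
ACH = 217 / 226
ACH = 0.96

0.96


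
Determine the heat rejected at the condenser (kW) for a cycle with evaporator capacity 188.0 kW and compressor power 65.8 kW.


Q_cond = Q_evap + W
Q_cond = 188.0 + 65.8
Q_cond = 253.8 kW

253.8


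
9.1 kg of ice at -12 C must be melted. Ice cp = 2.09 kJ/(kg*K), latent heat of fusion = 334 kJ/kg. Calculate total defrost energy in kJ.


Sensible heat = cp * dT = 2.09 * 12 = 25.08 kJ/kg
Total per kg = 25.08 + 334 = 359.08 kJ/kg
Q = m * total = 9.1 * 359.08
Q = 3267.6 kJ

3267.6


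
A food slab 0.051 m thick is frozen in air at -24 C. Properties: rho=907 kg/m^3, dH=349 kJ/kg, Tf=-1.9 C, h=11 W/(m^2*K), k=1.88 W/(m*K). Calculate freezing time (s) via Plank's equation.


dT = -1.9 - (-24) = 22.1 K
term1 = a/(2h) = 0.051/(2*11) = 0.002318181818
term2 = a^2/(8k) = 0.051^2/(8*1.88) = 0.0001729388298
t = rho*dH*1000/dT * (term1 + term2)
t = 907*349*1000/22.1 * (0.002318181818 + 0.0001729388298)
t = 35681 s

35681


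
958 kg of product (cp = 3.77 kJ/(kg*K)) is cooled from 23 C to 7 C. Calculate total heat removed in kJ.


dT = 23 - (7) = 16 K
Q = m * cp * dT = 958 * 3.77 * 16
Q = 57787 kJ

57787


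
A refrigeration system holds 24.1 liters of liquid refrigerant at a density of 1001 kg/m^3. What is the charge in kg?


Charge = V * rho / 1000
Charge = 24.1 * 1001 / 1000
Charge = 24.12 kg

24.12


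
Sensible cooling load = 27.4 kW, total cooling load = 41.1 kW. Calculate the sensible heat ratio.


SHR = Q_sensible / Q_total
SHR = 27.4 / 41.1
SHR = 0.667

0.667


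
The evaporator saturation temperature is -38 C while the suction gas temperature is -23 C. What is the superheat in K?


Superheat = T_suction - T_evap
Superheat = -23 - (-38)
Superheat = 15 K

15


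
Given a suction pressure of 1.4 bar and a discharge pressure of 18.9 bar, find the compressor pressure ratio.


PR = P_high / P_low
PR = 18.9 / 1.4
PR = 13.5

13.5


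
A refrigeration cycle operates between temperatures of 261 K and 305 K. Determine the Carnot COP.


dT = 305 - 261 = 44 K
COP_carnot = T_cold / dT = 261 / 44
COP_carnot = 5.932

5.932


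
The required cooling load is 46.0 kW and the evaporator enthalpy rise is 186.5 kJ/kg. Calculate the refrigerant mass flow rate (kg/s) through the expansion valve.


m_dot = Q / dh
m_dot = 46.0 / 186.5
m_dot = 0.2466 kg/s

0.2466


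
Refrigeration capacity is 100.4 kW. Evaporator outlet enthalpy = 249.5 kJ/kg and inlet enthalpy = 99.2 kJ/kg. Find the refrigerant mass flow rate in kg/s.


dh = 249.5 - 99.2 = 150.3 kJ/kg
m_dot = Q / dh = 100.4 / 150.3 = 0.668 kg/s

0.668


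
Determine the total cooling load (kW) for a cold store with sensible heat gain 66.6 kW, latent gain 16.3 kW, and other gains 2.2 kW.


Q_total = Q_s + Q_l + Q_misc
Q_total = 66.6 + 16.3 + 2.2
Q_total = 85.1 kW

85.1


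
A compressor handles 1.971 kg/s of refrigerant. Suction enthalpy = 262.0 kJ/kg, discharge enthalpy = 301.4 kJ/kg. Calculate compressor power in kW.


dh = 301.4 - 262.0 = 39.4 kJ/kg
W = m_dot * dh = 1.971 * 39.4 = 77.66 kW

77.66


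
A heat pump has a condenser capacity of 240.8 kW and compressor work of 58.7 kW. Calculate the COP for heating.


COP_hp = Q_cond / W
COP_hp = 240.8 / 58.7
COP_hp = 4.102

4.102


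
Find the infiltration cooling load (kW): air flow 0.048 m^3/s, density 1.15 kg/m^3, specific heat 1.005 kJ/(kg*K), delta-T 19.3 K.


Q = V_dot * rho * cp * dT
Q = 0.048 * 1.15 * 1.005 * 19.3
Q = 1.071 kW

1.071


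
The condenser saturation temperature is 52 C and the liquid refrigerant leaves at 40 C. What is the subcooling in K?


Subcooling = T_cond - T_liquid
Subcooling = 52 - 40
Subcooling = 12 K

12


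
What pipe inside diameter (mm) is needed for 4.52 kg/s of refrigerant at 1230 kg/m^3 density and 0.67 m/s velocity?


A = m_dot / (rho * v) = 4.52 / (1230 * 0.67) = 0.005484771266 m^2
d = sqrt(4*A/pi) * 1000
d = 83.6 mm

83.6


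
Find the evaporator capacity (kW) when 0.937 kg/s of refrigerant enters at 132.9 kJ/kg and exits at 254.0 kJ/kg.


dh = 254.0 - 132.9 = 121.1 kJ/kg
Q_evap = m_dot * dh = 0.937 * 121.1
Q_evap = 113.47 kW

113.47


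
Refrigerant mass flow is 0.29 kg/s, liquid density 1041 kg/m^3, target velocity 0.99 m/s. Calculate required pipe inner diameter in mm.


A = m_dot / (rho * v) = 0.29 / (1041 * 0.99) = 0.0002813922122 m^2
d = sqrt(4*A/pi) * 1000
d = 18.9 mm

18.9


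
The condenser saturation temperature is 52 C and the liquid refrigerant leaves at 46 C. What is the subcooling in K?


Subcooling = T_cond - T_liquid
Subcooling = 52 - 46
Subcooling = 6 K

6


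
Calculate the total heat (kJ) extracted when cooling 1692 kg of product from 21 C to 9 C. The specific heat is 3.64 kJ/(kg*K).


dT = 21 - (9) = 12 K
Q = m * cp * dT = 1692 * 3.64 * 12
Q = 73907 kJ

73907


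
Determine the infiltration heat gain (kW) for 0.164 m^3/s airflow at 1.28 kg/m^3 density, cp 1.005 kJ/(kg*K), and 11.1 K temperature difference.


Q = V_dot * rho * cp * dT
Q = 0.164 * 1.28 * 1.005 * 11.1
Q = 2.342 kW

2.342


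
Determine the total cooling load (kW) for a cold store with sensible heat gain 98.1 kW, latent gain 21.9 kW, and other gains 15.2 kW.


Q_total = Q_s + Q_l + Q_misc
Q_total = 98.1 + 21.9 + 15.2
Q_total = 135.2 kW

135.2


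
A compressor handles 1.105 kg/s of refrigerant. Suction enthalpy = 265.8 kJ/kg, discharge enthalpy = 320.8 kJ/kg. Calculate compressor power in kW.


dh = 320.8 - 265.8 = 55.0 kJ/kg
W = m_dot * dh = 1.105 * 55.0 = 60.78 kW

60.78


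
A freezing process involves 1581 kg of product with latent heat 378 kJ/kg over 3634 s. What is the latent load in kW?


Q_lat = m * h_fg / t
Q_lat = 1581 * 378 / 3634
Q_lat = 164.45 kW

164.45


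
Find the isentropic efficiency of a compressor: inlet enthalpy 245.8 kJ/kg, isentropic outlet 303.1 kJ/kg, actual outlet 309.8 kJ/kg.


dh_ideal = 303.1 - 245.8 = 57.3 kJ/kg
dh_actual = 309.8 - 245.8 = 64.0 kJ/kg
eta_s = dh_ideal / dh_actual = 57.3 / 64.0
eta_s = 0.8953

0.8953


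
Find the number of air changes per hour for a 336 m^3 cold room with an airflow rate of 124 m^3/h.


ACH = flow / volume
ACH = 124 / 336
ACH = 0.369

0.369


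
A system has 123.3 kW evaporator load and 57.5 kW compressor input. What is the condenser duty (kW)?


Q_cond = Q_evap + W
Q_cond = 123.3 + 57.5
Q_cond = 180.8 kW

180.8


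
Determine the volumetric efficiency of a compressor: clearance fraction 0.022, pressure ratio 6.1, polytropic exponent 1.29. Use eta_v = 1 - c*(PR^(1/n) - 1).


PR^(1/n) = 6.1^(1/1.29) = 4.06240126
eta_v = 1 - 0.022 * (4.06240126 - 1)
eta_v = 0.9326

0.9326


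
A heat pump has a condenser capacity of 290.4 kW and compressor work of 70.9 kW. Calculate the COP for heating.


COP_hp = Q_cond / W
COP_hp = 290.4 / 70.9
COP_hp = 4.096

4.096


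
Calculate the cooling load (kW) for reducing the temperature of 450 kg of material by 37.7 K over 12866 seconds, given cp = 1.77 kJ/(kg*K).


Q = m * cp * dT / t
Q = 450 * 1.77 * 37.7 / 12866
Q = 2.334 kW

2.334


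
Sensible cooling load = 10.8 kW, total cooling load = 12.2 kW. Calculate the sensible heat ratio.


SHR = Q_sensible / Q_total
SHR = 10.8 / 12.2
SHR = 0.885

0.885


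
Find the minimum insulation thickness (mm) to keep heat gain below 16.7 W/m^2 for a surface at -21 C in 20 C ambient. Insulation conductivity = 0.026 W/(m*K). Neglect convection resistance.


dT = 20 - (-21) = 41 K
thickness = k * dT / q_max * 1000
thickness = 0.026 * 41 / 16.7 * 1000
thickness = 63.8 mm

63.8


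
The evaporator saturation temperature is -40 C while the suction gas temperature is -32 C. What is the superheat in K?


Superheat = T_suction - T_evap
Superheat = -32 - (-40)
Superheat = 8 K

8


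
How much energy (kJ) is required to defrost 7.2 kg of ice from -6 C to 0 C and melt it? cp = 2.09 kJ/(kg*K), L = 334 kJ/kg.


Sensible heat = cp * dT = 2.09 * 6 = 12.54 kJ/kg
Total per kg = 12.54 + 334 = 346.54 kJ/kg
Q = m * total = 7.2 * 346.54
Q = 2495.1 kJ

2495.1


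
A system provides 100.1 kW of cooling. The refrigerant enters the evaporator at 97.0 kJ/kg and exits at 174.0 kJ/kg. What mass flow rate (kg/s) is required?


dh = 174.0 - 97.0 = 77.0 kJ/kg
m_dot = Q / dh = 100.1 / 77.0 = 1.3 kg/s

1.3


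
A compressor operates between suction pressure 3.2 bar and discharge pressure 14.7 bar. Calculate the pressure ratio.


PR = P_high / P_low
PR = 14.7 / 3.2
PR = 4.594

4.594


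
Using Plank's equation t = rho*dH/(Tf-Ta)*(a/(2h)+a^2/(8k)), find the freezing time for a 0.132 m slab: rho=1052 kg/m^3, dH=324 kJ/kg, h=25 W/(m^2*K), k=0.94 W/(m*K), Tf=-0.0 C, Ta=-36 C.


dT = -0.0 - (-36) = 36.0 K
term1 = a/(2h) = 0.132/(2*25) = 0.00264
term2 = a^2/(8k) = 0.132^2/(8*0.94) = 0.002317021277
t = rho*dH*1000/dT * (term1 + term2)
t = 1052*324*1000/36.0 * (0.00264 + 0.002317021277)
t = 46933 s

46933


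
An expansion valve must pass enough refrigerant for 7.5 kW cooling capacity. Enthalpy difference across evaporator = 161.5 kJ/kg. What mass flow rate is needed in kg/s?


m_dot = Q / dh
m_dot = 7.5 / 161.5
m_dot = 0.0464 kg/s

0.0464


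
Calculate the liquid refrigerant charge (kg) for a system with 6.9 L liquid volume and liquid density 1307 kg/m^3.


Charge = V * rho / 1000
Charge = 6.9 * 1307 / 1000
Charge = 9.02 kg

9.02


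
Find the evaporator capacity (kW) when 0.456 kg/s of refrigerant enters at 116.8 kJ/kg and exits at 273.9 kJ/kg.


dh = 273.9 - 116.8 = 157.1 kJ/kg
Q_evap = m_dot * dh = 0.456 * 157.1
Q_evap = 71.64 kW

71.64


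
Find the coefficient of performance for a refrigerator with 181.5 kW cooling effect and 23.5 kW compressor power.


COP = Q_evap / W
COP = 181.5 / 23.5
COP = 7.723

7.723


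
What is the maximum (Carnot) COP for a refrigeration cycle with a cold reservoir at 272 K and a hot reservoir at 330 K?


dT = 330 - 272 = 58 K
COP_carnot = T_cold / dT = 272 / 58
COP_carnot = 4.69

4.69


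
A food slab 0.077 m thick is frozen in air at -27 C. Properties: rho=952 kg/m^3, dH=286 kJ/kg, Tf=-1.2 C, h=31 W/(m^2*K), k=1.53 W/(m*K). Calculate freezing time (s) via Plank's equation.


dT = -1.2 - (-27) = 25.8 K
term1 = a/(2h) = 0.077/(2*31) = 0.001241935484
term2 = a^2/(8k) = 0.077^2/(8*1.53) = 0.0004843954248
t = rho*dH*1000/dT * (term1 + term2)
t = 952*286*1000/25.8 * (0.001241935484 + 0.0004843954248)
t = 18218 s

18218


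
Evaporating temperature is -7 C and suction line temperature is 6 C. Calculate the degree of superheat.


Superheat = T_suction - T_evap
Superheat = 6 - (-7)
Superheat = 13 K

13


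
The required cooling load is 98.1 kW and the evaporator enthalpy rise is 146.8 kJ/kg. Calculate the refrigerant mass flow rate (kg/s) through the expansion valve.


m_dot = Q / dh
m_dot = 98.1 / 146.8
m_dot = 0.6683 kg/s

0.6683


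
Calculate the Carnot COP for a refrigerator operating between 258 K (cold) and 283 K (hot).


dT = 283 - 258 = 25 K
COP_carnot = T_cold / dT = 258 / 25
COP_carnot = 10.32

10.32


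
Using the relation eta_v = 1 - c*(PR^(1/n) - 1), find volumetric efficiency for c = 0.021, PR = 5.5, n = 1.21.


PR^(1/n) = 5.5^(1/1.21) = 4.09138163
eta_v = 1 - 0.021 * (4.09138163 - 1)
eta_v = 0.9351

0.9351


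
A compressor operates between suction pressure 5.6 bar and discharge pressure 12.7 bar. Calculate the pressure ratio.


PR = P_high / P_low
PR = 12.7 / 5.6
PR = 2.268

2.268


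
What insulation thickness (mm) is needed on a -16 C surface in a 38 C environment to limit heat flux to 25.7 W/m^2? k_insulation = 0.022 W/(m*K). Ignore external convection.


dT = 38 - (-16) = 54 K
thickness = k * dT / q_max * 1000
thickness = 0.022 * 54 / 25.7 * 1000
thickness = 46.2 mm

46.2


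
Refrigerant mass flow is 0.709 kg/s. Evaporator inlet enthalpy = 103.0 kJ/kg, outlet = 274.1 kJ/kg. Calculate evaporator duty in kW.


dh = 274.1 - 103.0 = 171.1 kJ/kg
Q_evap = m_dot * dh = 0.709 * 171.1
Q_evap = 121.31 kW

121.31


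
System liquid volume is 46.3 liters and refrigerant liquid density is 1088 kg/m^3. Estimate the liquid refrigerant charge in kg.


Charge = V * rho / 1000
Charge = 46.3 * 1088 / 1000
Charge = 50.37 kg

50.37


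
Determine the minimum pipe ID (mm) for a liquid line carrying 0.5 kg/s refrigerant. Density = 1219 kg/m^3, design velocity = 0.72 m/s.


A = m_dot / (rho * v) = 0.5 / (1219 * 0.72) = 0.0005696837116 m^2
d = sqrt(4*A/pi) * 1000
d = 26.9 mm

26.9


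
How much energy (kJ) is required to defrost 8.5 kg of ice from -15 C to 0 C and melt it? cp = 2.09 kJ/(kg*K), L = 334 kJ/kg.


Sensible heat = cp * dT = 2.09 * 15 = 31.35 kJ/kg
Total per kg = 31.35 + 334 = 365.35 kJ/kg
Q = m * total = 8.5 * 365.35
Q = 3105.5 kJ

3105.5


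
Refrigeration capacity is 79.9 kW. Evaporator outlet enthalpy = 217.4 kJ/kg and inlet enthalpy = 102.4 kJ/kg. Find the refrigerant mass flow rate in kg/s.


dh = 217.4 - 102.4 = 115.0 kJ/kg
m_dot = Q / dh = 79.9 / 115.0 = 0.6948 kg/s

0.6948


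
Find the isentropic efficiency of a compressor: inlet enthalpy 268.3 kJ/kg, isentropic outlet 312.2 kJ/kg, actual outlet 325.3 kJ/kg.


dh_ideal = 312.2 - 268.3 = 43.9 kJ/kg
dh_actual = 325.3 - 268.3 = 57.0 kJ/kg
eta_s = dh_ideal / dh_actual = 43.9 / 57.0
eta_s = 0.7702

0.7702


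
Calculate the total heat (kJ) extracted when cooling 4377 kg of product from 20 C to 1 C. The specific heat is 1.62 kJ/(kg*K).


dT = 20 - (1) = 19 K
Q = m * cp * dT = 4377 * 1.62 * 19
Q = 134724 kJ

134724


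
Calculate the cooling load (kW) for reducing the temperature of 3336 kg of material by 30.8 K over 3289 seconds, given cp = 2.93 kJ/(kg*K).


Q = m * cp * dT / t
Q = 3336 * 2.93 * 30.8 / 3289
Q = 91.534 kW

91.534


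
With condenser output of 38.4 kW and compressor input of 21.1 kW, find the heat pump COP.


COP_hp = Q_cond / W
COP_hp = 38.4 / 21.1
COP_hp = 1.82

1.82


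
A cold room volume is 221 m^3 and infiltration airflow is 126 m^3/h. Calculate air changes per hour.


ACH = flow / volume
ACH = 126 / 221
ACH = 0.57

0.57


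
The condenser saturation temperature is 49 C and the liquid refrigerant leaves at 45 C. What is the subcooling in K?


Subcooling = T_cond - T_liquid
Subcooling = 49 - 45
Subcooling = 4 K

4


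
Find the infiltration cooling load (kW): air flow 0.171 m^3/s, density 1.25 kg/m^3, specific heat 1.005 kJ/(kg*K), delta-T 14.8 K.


Q = V_dot * rho * cp * dT
Q = 0.171 * 1.25 * 1.005 * 14.8
Q = 3.179 kW

3.179


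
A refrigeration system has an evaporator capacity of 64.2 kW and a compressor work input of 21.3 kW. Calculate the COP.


COP = Q_evap / W
COP = 64.2 / 21.3
COP = 3.014

3.014
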